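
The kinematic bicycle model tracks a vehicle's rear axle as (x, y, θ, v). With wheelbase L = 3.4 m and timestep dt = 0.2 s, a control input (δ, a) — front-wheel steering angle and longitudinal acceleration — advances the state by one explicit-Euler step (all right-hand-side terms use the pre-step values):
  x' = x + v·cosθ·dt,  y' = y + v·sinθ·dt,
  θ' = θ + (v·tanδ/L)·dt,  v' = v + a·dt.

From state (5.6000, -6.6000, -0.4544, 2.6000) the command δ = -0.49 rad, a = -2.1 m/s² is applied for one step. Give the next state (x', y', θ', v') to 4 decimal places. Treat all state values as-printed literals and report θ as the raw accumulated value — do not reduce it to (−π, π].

x' = 5.6000 + 2.6000·cos(-0.4544)·0.2 = 6.0672
y' = -6.6000 + 2.6000·sin(-0.4544)·0.2 = -6.8282
θ' = -0.4544 + (2.6000/3.4)·tan(-0.49)·0.2 = -0.5360
v' = 2.6000 − 2.1000·0.2 = 2.1800

(6.0672, -6.8282, -0.5360, 2.1800)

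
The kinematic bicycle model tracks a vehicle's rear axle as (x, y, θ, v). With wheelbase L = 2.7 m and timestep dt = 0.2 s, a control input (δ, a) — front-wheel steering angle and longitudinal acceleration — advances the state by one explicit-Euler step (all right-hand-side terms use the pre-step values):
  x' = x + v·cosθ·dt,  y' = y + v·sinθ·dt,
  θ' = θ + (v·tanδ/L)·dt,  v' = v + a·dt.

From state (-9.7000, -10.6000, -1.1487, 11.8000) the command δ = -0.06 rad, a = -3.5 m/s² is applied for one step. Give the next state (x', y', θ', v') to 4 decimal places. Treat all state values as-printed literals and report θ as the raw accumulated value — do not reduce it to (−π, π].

(-8.7332, -12.7529, -1.2012, 11.1000)

x' = -9.7000 + 11.8000·cos(-1.1487)·0.2 = -8.7332
y' = -10.6000 + 11.8000·sin(-1.1487)·0.2 = -12.7529
θ' = -1.1487 + (11.8000/2.7)·tan(-0.06)·0.2 = -1.2012
v' = 11.8000 − 3.5000·0.2 = 11.1000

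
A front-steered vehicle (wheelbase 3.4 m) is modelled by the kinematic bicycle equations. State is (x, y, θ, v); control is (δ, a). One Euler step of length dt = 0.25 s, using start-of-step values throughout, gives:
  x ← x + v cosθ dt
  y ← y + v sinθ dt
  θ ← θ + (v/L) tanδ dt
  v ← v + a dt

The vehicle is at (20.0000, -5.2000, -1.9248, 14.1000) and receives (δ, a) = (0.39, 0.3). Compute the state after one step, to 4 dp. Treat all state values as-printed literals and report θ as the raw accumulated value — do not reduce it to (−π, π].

x' = 20.0000 + 14.1000·cos(-1.9248)·0.25 = 18.7780
y' = -5.2000 + 14.1000·sin(-1.9248)·0.25 = -8.5064
θ' = -1.9248 + (14.1000/3.4)·tan(0.39)·0.25 = -1.4986
v' = 14.1000 + 0.3000·0.25 = 14.1750

(18.7780, -8.5064, -1.4986, 14.1750)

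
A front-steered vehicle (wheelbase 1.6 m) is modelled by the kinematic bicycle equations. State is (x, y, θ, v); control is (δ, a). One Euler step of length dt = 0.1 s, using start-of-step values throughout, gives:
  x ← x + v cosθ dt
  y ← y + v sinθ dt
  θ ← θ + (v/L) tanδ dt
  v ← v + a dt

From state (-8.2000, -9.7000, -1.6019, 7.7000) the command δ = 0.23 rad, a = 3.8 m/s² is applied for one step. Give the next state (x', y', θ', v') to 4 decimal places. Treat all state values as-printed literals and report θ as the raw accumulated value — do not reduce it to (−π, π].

(-8.2239, -10.4696, -1.4892, 8.0800)

x' = -8.2000 + 7.7000·cos(-1.6019)·0.1 = -8.2239
y' = -9.7000 + 7.7000·sin(-1.6019)·0.1 = -10.4696
θ' = -1.6019 + (7.7000/1.6)·tan(0.23)·0.1 = -1.4892
v' = 7.7000 + 3.8000·0.1 = 8.0800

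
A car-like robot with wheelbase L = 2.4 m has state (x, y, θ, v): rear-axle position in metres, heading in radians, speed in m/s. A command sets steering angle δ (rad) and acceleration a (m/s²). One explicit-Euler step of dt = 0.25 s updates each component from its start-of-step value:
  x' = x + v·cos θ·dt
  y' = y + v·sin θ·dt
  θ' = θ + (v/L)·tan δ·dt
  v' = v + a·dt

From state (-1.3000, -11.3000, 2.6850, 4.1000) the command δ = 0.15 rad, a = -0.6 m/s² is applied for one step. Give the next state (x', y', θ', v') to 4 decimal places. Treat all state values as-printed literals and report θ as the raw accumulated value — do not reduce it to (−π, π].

(-2.2200, -10.8481, 2.7495, 3.9500)

x' = -1.3000 + 4.1000·cos(2.6850)·0.25 = -2.2200
y' = -11.3000 + 4.1000·sin(2.6850)·0.25 = -10.8481
θ' = 2.6850 + (4.1000/2.4)·tan(0.15)·0.25 = 2.7495
v' = 4.1000 − 0.6000·0.25 = 3.9500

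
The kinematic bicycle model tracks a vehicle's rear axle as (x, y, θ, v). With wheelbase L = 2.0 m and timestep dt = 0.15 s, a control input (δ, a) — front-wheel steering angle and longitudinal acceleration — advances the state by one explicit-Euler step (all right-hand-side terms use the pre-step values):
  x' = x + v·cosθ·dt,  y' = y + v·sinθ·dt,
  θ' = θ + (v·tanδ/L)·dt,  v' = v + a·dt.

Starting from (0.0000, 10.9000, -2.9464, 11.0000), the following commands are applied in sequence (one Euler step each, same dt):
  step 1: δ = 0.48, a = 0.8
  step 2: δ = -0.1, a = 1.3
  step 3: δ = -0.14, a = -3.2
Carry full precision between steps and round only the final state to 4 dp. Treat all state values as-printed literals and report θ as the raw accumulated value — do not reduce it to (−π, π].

after step 1 (δ=0.48, a=0.8): (-1.618667, 10.579973, -2.516896, 11.120000)
after step 2 (δ=-0.1, a=1.3): (-2.971650, 9.604442, -2.600575, 11.315000)
after step 3 (δ=-0.14, a=-3.2): (-4.426507, 8.730344, -2.720165, 10.835000)

(-4.4265, 8.7303, -2.7202, 10.8350)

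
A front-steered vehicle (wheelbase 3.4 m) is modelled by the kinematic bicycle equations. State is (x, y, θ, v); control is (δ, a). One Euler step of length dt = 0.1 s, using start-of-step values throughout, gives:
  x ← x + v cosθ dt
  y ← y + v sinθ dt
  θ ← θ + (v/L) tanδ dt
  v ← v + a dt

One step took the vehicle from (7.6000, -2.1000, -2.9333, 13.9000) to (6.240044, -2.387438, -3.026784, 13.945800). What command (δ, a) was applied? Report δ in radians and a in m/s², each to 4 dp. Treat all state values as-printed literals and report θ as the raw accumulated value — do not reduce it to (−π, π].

a = (v'−v)/dt = (0.045800)/0.1 = 0.4580
Δθ = θ'−θ = -0.093484;  (v·dt/L) = 13.9000·0.1/3.4 = 0.408824
tan δ = Δθ·L/(v·dt) = -0.228666  →  δ = -0.2248

δ = -0.2248, a = 0.4580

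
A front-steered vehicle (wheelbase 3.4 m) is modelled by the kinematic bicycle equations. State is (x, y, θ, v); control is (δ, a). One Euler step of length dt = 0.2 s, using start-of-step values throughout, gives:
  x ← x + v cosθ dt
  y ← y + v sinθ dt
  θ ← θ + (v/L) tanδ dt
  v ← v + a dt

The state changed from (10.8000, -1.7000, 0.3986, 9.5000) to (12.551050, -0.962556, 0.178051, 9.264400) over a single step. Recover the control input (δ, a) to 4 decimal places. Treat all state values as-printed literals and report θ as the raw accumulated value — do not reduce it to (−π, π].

δ = -0.3759, a = -1.1780

a = (v'−v)/dt = (-0.235600)/0.2 = -1.1780
Δθ = θ'−θ = -0.220549;  (v·dt/L) = 9.5000·0.2/3.4 = 0.558824
tan δ = Δθ·L/(v·dt) = -0.394667  →  δ = -0.3759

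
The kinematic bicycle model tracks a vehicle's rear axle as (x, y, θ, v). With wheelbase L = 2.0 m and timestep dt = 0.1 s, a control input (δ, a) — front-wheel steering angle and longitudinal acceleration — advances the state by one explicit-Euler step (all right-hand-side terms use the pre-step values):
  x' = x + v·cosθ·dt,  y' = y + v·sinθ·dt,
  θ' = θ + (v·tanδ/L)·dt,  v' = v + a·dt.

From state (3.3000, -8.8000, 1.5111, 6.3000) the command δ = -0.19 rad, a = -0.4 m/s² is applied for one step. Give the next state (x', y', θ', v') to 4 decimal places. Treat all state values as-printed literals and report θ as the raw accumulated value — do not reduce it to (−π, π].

(3.3376, -8.1711, 1.4505, 6.2600)

x' = 3.3000 + 6.3000·cos(1.5111)·0.1 = 3.3376
y' = -8.8000 + 6.3000·sin(1.5111)·0.1 = -8.1711
θ' = 1.5111 + (6.3000/2.0)·tan(-0.19)·0.1 = 1.4505
v' = 6.3000 − 0.4000·0.1 = 6.2600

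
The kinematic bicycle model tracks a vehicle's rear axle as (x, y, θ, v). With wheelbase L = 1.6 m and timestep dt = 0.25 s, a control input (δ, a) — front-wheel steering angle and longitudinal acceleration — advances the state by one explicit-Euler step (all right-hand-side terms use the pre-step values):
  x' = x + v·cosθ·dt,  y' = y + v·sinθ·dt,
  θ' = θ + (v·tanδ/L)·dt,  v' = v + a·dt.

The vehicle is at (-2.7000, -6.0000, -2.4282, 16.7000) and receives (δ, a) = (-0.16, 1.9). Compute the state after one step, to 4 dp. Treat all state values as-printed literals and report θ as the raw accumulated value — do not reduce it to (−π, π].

x' = -2.7000 + 16.7000·cos(-2.4282)·0.25 = -5.8569
y' = -6.0000 + 16.7000·sin(-2.4282)·0.25 = -8.7321
θ' = -2.4282 + (16.7000/1.6)·tan(-0.16)·0.25 = -2.8493
v' = 16.7000 + 1.9000·0.25 = 17.1750

(-5.8569, -8.7321, -2.8493, 17.1750)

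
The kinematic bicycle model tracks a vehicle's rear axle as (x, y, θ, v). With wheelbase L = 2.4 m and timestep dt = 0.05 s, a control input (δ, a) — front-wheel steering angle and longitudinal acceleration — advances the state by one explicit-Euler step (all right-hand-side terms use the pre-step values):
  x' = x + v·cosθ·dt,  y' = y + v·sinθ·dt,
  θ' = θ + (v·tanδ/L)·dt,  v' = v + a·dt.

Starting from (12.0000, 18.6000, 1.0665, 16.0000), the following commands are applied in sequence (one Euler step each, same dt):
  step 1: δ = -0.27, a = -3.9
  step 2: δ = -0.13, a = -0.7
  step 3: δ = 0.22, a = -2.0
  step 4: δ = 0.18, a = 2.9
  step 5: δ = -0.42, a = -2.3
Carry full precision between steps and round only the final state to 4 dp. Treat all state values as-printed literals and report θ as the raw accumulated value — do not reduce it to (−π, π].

after step 1 (δ=-0.27, a=-3.9): (12.386553, 19.300412, 0.974247, 15.805000)
after step 2 (δ=-0.13, a=-0.7): (12.830508, 19.954169, 0.931199, 15.770000)
after step 3 (δ=0.22, a=-2.0): (13.301142, 20.586811, 1.004668, 15.670000)
after step 4 (δ=0.18, a=2.9): (13.721387, 21.248073, 1.064073, 15.815000)
after step 5 (δ=-0.42, a=-2.3): (14.105150, 21.939457, 0.916937, 15.700000)

(14.1051, 21.9395, 0.9169, 15.7000)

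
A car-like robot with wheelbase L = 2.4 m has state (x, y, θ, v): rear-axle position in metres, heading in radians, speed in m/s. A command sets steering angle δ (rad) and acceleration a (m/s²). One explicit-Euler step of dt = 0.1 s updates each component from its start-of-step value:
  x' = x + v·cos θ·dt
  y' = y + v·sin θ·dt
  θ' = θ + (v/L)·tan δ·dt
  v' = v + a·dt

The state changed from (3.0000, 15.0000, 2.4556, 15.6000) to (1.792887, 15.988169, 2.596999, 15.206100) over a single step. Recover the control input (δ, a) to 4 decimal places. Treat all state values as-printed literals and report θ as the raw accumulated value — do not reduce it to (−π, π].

a = (v'−v)/dt = (-0.393900)/0.1 = -3.9390
Δθ = θ'−θ = 0.141399;  (v·dt/L) = 15.6000·0.1/2.4 = 0.650000
tan δ = Δθ·L/(v·dt) = 0.217537  →  δ = 0.2142

δ = 0.2142, a = -3.9390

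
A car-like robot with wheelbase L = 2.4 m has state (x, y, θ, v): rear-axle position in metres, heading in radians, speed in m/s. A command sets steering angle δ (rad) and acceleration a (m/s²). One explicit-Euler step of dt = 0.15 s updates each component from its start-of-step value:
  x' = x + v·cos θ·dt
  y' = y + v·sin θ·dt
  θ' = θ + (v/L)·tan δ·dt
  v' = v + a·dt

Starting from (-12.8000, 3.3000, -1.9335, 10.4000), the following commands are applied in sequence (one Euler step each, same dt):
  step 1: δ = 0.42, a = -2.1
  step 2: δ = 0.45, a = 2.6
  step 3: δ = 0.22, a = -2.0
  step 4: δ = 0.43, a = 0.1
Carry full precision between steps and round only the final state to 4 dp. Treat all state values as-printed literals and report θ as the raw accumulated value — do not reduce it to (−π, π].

after step 1 (δ=0.42, a=-2.1): (-13.353493, 1.841492, -1.643228, 10.085000)
after step 2 (δ=0.45, a=2.6): (-13.462968, 0.332709, -1.338752, 10.475000)
after step 3 (δ=0.22, a=-2.0): (-13.101632, -1.196429, -1.192351, 10.175000)
after step 4 (δ=0.43, a=0.1): (-12.537719, -2.614682, -0.900697, 10.190000)

(-12.5377, -2.6147, -0.9007, 10.1900)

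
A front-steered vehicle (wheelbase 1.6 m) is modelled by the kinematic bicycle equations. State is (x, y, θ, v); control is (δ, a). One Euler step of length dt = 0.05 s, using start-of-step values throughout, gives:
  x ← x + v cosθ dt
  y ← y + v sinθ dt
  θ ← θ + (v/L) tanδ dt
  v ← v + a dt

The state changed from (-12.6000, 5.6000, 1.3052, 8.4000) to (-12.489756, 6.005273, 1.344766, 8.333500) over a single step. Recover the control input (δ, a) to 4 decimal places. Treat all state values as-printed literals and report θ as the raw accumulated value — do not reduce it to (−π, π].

δ = 0.1496, a = -1.3300

a = (v'−v)/dt = (-0.066500)/0.05 = -1.3300
Δθ = θ'−θ = 0.039566;  (v·dt/L) = 8.4000·0.05/1.6 = 0.262500
tan δ = Δθ·L/(v·dt) = 0.150728  →  δ = 0.1496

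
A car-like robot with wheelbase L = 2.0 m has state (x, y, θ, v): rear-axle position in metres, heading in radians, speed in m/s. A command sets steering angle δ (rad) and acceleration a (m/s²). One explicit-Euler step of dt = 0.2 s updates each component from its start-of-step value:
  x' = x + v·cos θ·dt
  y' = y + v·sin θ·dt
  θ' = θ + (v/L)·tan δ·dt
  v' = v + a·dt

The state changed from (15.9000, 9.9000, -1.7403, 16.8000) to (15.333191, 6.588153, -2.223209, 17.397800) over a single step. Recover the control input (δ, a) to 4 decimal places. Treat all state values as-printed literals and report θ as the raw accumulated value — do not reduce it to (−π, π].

a = (v'−v)/dt = (0.597800)/0.2 = 2.9890
Δθ = θ'−θ = -0.482909;  (v·dt/L) = 16.8000·0.2/2.0 = 1.680000
tan δ = Δθ·L/(v·dt) = -0.287446  →  δ = -0.2799

δ = -0.2799, a = 2.9890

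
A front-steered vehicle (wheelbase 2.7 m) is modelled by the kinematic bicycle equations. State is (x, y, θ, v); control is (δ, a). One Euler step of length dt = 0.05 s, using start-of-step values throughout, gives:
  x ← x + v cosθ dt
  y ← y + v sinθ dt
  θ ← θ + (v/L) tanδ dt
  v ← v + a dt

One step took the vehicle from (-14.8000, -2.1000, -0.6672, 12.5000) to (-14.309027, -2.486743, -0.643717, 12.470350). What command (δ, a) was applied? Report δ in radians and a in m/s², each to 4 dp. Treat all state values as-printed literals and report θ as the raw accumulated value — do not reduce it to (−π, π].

δ = 0.1011, a = -0.5930

a = (v'−v)/dt = (-0.029650)/0.05 = -0.5930
Δθ = θ'−θ = 0.023483;  (v·dt/L) = 12.5000·0.05/2.7 = 0.231481
tan δ = Δθ·L/(v·dt) = 0.101447  →  δ = 0.1011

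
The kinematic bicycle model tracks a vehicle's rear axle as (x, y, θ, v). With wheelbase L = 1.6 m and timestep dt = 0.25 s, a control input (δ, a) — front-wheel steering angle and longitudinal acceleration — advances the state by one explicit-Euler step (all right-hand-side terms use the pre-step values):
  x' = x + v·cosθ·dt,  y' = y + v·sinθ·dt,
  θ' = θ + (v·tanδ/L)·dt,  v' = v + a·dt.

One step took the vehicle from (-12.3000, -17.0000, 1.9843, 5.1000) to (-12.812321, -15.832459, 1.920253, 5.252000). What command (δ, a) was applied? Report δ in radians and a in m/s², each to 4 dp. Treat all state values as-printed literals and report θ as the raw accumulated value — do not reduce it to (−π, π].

a = (v'−v)/dt = (0.152000)/0.25 = 0.6080
Δθ = θ'−θ = -0.064047;  (v·dt/L) = 5.1000·0.25/1.6 = 0.796875
tan δ = Δθ·L/(v·dt) = -0.080373  →  δ = -0.0802

δ = -0.0802, a = 0.6080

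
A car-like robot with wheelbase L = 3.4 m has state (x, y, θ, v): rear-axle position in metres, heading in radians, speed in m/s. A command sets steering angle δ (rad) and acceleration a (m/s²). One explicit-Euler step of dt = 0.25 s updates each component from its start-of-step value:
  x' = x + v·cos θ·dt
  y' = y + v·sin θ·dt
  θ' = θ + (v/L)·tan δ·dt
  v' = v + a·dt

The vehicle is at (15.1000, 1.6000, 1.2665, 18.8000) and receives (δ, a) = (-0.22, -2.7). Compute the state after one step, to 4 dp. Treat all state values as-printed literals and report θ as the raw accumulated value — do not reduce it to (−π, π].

(16.5082, 6.0841, 0.9574, 18.1250)

x' = 15.1000 + 18.8000·cos(1.2665)·0.25 = 16.5082
y' = 1.6000 + 18.8000·sin(1.2665)·0.25 = 6.0841
θ' = 1.2665 + (18.8000/3.4)·tan(-0.22)·0.25 = 0.9574
v' = 18.8000 − 2.7000·0.25 = 18.1250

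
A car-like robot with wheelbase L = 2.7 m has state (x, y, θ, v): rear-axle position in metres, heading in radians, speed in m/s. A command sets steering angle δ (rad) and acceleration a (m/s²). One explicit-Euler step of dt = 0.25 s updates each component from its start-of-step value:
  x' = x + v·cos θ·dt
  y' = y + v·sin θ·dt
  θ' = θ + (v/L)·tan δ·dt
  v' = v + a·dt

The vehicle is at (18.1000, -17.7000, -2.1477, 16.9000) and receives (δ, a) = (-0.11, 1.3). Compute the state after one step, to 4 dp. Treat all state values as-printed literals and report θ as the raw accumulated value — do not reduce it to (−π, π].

x' = 18.1000 + 16.9000·cos(-2.1477)·0.25 = 15.7956
y' = -17.7000 + 16.9000·sin(-2.1477)·0.25 = -21.2412
θ' = -2.1477 + (16.9000/2.7)·tan(-0.11)·0.25 = -2.3205
v' = 16.9000 + 1.3000·0.25 = 17.2250

(15.7956, -21.2412, -2.3205, 17.2250)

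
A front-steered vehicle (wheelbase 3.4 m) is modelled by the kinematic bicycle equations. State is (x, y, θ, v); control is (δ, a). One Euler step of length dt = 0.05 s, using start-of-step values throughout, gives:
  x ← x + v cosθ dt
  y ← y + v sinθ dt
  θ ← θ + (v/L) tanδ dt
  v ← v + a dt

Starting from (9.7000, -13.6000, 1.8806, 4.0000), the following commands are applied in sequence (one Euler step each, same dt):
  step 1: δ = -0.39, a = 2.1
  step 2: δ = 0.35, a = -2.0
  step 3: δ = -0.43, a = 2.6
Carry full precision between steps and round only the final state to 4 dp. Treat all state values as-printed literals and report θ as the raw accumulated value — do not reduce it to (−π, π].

after step 1 (δ=-0.39, a=2.1): (9.639026, -13.409521, 1.856420, 4.105000)
after step 2 (δ=0.35, a=-2.0): (9.581195, -13.212587, 1.878456, 4.005000)
after step 3 (δ=-0.43, a=2.6): (9.520554, -13.021740, 1.851445, 4.135000)

(9.5206, -13.0217, 1.8514, 4.1350)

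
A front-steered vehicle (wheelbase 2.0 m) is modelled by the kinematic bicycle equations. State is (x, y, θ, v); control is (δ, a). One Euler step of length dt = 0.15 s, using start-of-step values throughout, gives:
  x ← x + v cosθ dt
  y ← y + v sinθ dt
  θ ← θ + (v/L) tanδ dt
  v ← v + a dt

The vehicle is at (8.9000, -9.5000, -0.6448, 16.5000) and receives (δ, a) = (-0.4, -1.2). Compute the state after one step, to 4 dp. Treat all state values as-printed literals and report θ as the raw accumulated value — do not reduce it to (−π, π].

x' = 8.9000 + 16.5000·cos(-0.6448)·0.15 = 10.8781
y' = -9.5000 + 16.5000·sin(-0.6448)·0.15 = -10.9876
θ' = -0.6448 + (16.5000/2.0)·tan(-0.4)·0.15 = -1.1680
v' = 16.5000 − 1.2000·0.15 = 16.3200

(10.8781, -10.9876, -1.1680, 16.3200)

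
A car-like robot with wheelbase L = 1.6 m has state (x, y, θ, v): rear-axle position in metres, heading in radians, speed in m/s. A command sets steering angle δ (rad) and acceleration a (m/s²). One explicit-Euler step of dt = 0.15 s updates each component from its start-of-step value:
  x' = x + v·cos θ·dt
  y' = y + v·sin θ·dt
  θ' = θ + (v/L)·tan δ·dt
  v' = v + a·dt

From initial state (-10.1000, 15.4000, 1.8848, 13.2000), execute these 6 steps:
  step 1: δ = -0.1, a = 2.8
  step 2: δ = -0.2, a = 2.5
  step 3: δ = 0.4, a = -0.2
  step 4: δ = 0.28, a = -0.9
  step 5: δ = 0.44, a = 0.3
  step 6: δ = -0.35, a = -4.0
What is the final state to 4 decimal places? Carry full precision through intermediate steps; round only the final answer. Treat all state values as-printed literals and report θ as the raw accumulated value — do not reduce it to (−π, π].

after step 1 (δ=-0.1, a=2.8): (-10.711561, 17.283187, 1.760636, 13.620000)
after step 2 (δ=-0.2, a=2.5): (-11.097077, 19.289484, 1.501800, 13.995000)
after step 3 (δ=0.4, a=-0.2): (-10.952353, 21.383739, 2.056518, 13.965000)
after step 4 (δ=0.28, a=-0.9): (-11.930281, 23.236206, 2.432990, 13.830000)
after step 5 (δ=0.44, a=0.3): (-13.505390, 24.586236, 3.043386, 13.875000)
after step 6 (δ=-0.35, a=-4.0): (-15.576612, 24.790299, 2.568564, 13.275000)

(-15.5766, 24.7903, 2.5686, 13.2750)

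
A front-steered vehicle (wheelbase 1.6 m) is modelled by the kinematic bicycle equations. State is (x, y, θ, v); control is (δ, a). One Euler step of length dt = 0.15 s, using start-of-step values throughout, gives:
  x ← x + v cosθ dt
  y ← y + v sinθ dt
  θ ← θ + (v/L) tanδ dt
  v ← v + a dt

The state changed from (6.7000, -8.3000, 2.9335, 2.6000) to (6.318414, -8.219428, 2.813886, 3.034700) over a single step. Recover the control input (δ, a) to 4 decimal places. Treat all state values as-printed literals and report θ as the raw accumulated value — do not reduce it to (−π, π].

a = (v'−v)/dt = (0.434700)/0.15 = 2.8980
Δθ = θ'−θ = -0.119614;  (v·dt/L) = 2.6000·0.15/1.6 = 0.243750
tan δ = Δθ·L/(v·dt) = -0.490724  →  δ = -0.4562

δ = -0.4562, a = 2.8980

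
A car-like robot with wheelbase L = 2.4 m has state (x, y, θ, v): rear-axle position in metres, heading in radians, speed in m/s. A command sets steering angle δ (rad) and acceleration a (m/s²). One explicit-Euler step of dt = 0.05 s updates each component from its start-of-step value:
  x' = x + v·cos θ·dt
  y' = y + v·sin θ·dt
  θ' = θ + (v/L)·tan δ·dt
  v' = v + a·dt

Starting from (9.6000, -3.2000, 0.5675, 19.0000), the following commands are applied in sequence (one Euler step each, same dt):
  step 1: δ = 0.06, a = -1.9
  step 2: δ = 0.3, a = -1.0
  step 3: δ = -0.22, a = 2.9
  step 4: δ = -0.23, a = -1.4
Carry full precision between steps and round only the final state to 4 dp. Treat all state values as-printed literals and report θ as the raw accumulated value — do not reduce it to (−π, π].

after step 1 (δ=0.06, a=-1.9): (10.401085, -2.689351, 0.591279, 18.905000)
after step 2 (δ=0.3, a=-1.0): (11.185859, -2.162447, 0.713112, 18.855000)
after step 3 (δ=-0.22, a=2.9): (11.898889, -1.545708, 0.625271, 19.000000)
after step 4 (δ=-0.23, a=-1.4): (12.669153, -0.989657, 0.532590, 18.930000)

(12.6692, -0.9897, 0.5326, 18.9300)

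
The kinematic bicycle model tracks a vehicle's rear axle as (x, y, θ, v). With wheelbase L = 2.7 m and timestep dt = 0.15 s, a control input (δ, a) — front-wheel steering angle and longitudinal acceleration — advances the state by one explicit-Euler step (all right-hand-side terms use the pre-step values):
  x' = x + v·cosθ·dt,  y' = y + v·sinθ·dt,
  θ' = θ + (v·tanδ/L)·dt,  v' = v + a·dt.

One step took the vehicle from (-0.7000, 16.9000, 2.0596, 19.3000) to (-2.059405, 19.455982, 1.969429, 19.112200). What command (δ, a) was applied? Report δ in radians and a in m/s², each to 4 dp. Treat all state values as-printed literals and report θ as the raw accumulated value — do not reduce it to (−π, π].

δ = -0.0839, a = -1.2520

a = (v'−v)/dt = (-0.187800)/0.15 = -1.2520
Δθ = θ'−θ = -0.090171;  (v·dt/L) = 19.3000·0.15/2.7 = 1.072222
tan δ = Δθ·L/(v·dt) = -0.084097  →  δ = -0.0839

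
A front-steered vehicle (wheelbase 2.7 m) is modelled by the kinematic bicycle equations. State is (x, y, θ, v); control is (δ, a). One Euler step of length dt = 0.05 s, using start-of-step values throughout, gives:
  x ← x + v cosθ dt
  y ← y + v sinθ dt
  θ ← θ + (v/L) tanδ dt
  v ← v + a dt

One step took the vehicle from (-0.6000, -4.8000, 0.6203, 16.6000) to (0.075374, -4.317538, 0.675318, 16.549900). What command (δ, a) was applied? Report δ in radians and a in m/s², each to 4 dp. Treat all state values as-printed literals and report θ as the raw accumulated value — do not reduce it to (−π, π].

δ = 0.1771, a = -1.0020

a = (v'−v)/dt = (-0.050100)/0.05 = -1.0020
Δθ = θ'−θ = 0.055018;  (v·dt/L) = 16.6000·0.05/2.7 = 0.307407
tan δ = Δθ·L/(v·dt) = 0.178974  →  δ = 0.1771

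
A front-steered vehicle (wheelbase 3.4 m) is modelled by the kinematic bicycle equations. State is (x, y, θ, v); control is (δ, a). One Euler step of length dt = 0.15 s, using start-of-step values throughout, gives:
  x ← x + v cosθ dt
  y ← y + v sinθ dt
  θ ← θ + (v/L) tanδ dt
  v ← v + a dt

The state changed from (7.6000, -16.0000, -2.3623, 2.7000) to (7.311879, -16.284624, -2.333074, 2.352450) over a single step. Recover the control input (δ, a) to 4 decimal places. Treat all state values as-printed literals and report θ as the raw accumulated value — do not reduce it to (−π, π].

a = (v'−v)/dt = (-0.347550)/0.15 = -2.3170
Δθ = θ'−θ = 0.029226;  (v·dt/L) = 2.7000·0.15/3.4 = 0.119118
tan δ = Δθ·L/(v·dt) = 0.245354  →  δ = 0.2406

δ = 0.2406, a = -2.3170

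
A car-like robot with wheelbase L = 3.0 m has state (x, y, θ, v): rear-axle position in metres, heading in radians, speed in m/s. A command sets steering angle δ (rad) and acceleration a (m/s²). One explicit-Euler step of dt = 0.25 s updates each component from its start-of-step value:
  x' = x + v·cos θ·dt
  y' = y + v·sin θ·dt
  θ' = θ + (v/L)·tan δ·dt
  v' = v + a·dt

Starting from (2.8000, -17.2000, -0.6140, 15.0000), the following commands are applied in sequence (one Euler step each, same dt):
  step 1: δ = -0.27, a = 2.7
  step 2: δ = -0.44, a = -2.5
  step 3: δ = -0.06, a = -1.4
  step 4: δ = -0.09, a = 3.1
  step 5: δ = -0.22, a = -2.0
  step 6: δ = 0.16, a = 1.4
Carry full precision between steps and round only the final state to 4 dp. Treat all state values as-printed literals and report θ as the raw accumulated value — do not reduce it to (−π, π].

after step 1 (δ=-0.27, a=2.7): (5.865062, -19.360530, -0.959948, 15.675000)
after step 2 (δ=-0.44, a=-2.5): (8.112712, -22.570620, -1.574905, 15.050000)
after step 3 (δ=-0.06, a=-1.4): (8.097254, -26.333088, -1.650245, 14.700000)
after step 4 (δ=-0.09, a=3.1): (7.805587, -29.996496, -1.760794, 15.475000)
after step 5 (δ=-0.22, a=-2.0): (7.074948, -33.795626, -2.049170, 14.975000)
after step 6 (δ=0.16, a=1.4): (5.351566, -37.119121, -1.847782, 15.325000)

(5.3516, -37.1191, -1.8478, 15.3250)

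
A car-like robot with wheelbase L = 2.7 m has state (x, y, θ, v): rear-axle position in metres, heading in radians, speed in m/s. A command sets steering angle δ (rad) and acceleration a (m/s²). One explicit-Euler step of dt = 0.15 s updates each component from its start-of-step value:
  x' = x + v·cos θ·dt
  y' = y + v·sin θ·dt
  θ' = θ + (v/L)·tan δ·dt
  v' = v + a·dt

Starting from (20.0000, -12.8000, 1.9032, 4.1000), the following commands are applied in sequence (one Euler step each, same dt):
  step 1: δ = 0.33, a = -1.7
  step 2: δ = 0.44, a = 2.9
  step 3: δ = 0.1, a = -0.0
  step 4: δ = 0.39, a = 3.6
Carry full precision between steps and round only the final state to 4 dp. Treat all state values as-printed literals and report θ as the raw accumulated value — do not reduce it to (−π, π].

after step 1 (δ=0.33, a=-1.7): (19.799316, -12.218665, 1.981220, 3.845000)
after step 2 (δ=0.44, a=2.9): (19.569194, -11.689813, 2.081784, 4.280000)
after step 3 (δ=0.1, a=-0.0): (19.255231, -11.129820, 2.105641, 4.280000)
after step 4 (δ=0.39, a=3.6): (18.927999, -10.577477, 2.203381, 4.820000)

(18.9280, -10.5775, 2.2034, 4.8200)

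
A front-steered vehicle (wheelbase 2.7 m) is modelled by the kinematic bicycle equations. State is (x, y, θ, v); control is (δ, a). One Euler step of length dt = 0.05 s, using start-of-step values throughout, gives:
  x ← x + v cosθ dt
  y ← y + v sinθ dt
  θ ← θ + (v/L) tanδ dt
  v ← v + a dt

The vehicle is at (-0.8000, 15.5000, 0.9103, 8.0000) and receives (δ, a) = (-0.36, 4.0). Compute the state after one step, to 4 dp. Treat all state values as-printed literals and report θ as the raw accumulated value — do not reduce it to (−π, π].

x' = -0.8000 + 8.0000·cos(0.9103)·0.05 = -0.5546
y' = 15.5000 + 8.0000·sin(0.9103)·0.05 = 15.8159
θ' = 0.9103 + (8.0000/2.7)·tan(-0.36)·0.05 = 0.8545
v' = 8.0000 + 4.0000·0.05 = 8.2000

(-0.5546, 15.8159, 0.8545, 8.2000)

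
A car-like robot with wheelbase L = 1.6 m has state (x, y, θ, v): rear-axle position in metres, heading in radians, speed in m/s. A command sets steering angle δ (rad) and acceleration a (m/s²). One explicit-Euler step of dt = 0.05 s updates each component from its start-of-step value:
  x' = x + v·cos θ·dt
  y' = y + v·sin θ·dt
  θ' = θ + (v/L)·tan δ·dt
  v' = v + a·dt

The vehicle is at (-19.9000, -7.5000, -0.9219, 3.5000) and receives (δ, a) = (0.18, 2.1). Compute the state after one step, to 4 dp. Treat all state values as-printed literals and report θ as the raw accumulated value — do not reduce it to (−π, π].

(-19.7942, -7.6394, -0.9020, 3.6050)

x' = -19.9000 + 3.5000·cos(-0.9219)·0.05 = -19.7942
y' = -7.5000 + 3.5000·sin(-0.9219)·0.05 = -7.6394
θ' = -0.9219 + (3.5000/1.6)·tan(0.18)·0.05 = -0.9020
v' = 3.5000 + 2.1000·0.05 = 3.6050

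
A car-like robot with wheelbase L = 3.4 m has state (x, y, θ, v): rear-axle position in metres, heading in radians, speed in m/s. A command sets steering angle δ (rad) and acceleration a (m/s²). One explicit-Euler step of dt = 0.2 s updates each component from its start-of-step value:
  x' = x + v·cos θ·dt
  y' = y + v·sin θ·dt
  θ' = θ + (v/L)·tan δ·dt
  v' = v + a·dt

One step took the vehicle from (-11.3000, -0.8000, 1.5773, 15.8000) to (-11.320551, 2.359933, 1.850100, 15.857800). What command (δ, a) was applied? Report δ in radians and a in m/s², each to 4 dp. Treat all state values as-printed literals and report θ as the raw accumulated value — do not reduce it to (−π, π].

a = (v'−v)/dt = (0.057800)/0.2 = 0.2890
Δθ = θ'−θ = 0.272800;  (v·dt/L) = 15.8000·0.2/3.4 = 0.929412
tan δ = Δθ·L/(v·dt) = 0.293519  →  δ = 0.2855

δ = 0.2855, a = 0.2890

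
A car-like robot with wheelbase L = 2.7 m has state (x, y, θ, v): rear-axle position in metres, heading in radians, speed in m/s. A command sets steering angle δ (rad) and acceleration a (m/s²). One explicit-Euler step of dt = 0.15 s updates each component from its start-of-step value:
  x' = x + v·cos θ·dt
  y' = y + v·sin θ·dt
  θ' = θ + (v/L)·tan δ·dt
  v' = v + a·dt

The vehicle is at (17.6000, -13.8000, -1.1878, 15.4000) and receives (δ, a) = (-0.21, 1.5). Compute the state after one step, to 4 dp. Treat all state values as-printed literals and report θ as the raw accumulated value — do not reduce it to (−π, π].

x' = 17.6000 + 15.4000·cos(-1.1878)·0.15 = 18.4633
y' = -13.8000 + 15.4000·sin(-1.1878)·0.15 = -15.9426
θ' = -1.1878 + (15.4000/2.7)·tan(-0.21)·0.15 = -1.3702
v' = 15.4000 + 1.5000·0.15 = 15.6250

(18.4633, -15.9426, -1.3702, 15.6250)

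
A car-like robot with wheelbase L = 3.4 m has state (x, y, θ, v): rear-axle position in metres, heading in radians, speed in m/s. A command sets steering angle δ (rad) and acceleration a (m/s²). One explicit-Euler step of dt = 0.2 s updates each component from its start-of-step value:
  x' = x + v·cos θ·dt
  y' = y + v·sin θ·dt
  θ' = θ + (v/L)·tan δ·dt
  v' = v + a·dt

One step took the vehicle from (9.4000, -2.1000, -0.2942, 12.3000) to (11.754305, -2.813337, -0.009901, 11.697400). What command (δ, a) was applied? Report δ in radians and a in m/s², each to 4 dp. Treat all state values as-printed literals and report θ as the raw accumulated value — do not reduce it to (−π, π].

a = (v'−v)/dt = (-0.602600)/0.2 = -3.0130
Δθ = θ'−θ = 0.284299;  (v·dt/L) = 12.3000·0.2/3.4 = 0.723529
tan δ = Δθ·L/(v·dt) = 0.392934  →  δ = 0.3744

δ = 0.3744, a = -3.0130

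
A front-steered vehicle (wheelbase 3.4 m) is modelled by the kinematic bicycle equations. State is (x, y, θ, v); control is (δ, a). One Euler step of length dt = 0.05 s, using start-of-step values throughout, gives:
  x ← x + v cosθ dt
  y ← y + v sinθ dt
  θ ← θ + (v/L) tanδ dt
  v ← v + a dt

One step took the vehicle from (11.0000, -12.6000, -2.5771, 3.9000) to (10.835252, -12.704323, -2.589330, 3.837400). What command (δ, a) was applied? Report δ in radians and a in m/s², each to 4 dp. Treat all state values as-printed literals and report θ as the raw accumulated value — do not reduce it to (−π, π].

a = (v'−v)/dt = (-0.062600)/0.05 = -1.2520
Δθ = θ'−θ = -0.012230;  (v·dt/L) = 3.9000·0.05/3.4 = 0.057353
tan δ = Δθ·L/(v·dt) = -0.213241  →  δ = -0.2101

δ = -0.2101, a = -1.2520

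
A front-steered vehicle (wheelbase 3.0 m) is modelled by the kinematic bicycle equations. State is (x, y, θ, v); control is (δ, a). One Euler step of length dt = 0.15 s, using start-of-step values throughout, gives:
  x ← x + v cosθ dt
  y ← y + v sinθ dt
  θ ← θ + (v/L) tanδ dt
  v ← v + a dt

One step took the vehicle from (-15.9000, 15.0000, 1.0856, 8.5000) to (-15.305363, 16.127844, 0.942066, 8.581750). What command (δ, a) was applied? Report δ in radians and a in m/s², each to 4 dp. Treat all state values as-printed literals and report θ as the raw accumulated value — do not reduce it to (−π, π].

a = (v'−v)/dt = (0.081750)/0.15 = 0.5450
Δθ = θ'−θ = -0.143534;  (v·dt/L) = 8.5000·0.15/3.0 = 0.425000
tan δ = Δθ·L/(v·dt) = -0.337727  →  δ = -0.3257

δ = -0.3257, a = 0.5450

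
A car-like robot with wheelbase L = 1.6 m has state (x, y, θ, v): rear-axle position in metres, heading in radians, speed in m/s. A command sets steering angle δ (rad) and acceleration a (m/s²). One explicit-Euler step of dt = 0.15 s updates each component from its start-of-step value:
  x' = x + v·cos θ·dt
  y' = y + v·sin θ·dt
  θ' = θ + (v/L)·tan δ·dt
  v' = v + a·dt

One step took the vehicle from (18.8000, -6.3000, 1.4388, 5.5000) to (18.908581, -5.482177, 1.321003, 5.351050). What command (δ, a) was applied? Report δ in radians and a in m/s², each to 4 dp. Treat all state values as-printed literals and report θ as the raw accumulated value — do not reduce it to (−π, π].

a = (v'−v)/dt = (-0.148950)/0.15 = -0.9930
Δθ = θ'−θ = -0.117797;  (v·dt/L) = 5.5000·0.15/1.6 = 0.515625
tan δ = Δθ·L/(v·dt) = -0.228455  →  δ = -0.2246

δ = -0.2246, a = -0.9930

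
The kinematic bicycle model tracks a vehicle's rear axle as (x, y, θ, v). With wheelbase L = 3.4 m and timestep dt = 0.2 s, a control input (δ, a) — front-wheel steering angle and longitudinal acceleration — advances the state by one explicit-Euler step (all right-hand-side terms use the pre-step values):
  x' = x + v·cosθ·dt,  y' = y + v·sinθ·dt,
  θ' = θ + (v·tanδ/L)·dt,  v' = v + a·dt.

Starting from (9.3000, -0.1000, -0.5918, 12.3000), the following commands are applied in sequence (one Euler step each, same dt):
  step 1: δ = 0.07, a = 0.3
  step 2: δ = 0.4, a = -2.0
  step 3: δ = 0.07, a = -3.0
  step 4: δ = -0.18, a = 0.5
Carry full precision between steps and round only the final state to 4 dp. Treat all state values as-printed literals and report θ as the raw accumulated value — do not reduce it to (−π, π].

(18.0210, -3.7159, -0.3059, 11.4600)

after step 1 (δ=0.07, a=0.3): (11.341647, -1.472325, -0.541070, 12.360000)
after step 2 (δ=0.4, a=-2.0): (13.460542, -2.745538, -0.233675, 11.960000)
after step 3 (δ=0.07, a=-3.0): (15.787532, -3.299414, -0.184347, 11.360000)
after step 4 (δ=-0.18, a=0.5): (18.021036, -3.715882, -0.305945, 11.460000)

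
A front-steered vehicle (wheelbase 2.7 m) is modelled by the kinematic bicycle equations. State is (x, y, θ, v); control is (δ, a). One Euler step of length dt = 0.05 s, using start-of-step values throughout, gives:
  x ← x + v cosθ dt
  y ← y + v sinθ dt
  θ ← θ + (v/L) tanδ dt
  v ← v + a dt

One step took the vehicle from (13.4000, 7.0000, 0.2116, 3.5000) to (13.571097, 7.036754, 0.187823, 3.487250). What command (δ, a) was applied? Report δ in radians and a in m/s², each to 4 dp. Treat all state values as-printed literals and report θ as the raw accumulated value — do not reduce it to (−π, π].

a = (v'−v)/dt = (-0.012750)/0.05 = -0.2550
Δθ = θ'−θ = -0.023777;  (v·dt/L) = 3.5000·0.05/2.7 = 0.064815
tan δ = Δθ·L/(v·dt) = -0.366845  →  δ = -0.3516

δ = -0.3516, a = -0.2550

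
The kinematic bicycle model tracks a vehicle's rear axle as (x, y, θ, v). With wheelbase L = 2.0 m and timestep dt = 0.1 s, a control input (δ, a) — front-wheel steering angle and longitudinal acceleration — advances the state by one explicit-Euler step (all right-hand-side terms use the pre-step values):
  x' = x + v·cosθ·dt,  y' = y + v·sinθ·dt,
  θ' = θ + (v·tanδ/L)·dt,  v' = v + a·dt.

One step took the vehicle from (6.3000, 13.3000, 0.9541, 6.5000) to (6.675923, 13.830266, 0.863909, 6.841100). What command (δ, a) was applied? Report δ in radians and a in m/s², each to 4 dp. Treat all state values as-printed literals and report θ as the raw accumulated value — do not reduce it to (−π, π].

a = (v'−v)/dt = (0.341100)/0.1 = 3.4110
Δθ = θ'−θ = -0.090191;  (v·dt/L) = 6.5000·0.1/2.0 = 0.325000
tan δ = Δθ·L/(v·dt) = -0.277511  →  δ = -0.2707

δ = -0.2707, a = 3.4110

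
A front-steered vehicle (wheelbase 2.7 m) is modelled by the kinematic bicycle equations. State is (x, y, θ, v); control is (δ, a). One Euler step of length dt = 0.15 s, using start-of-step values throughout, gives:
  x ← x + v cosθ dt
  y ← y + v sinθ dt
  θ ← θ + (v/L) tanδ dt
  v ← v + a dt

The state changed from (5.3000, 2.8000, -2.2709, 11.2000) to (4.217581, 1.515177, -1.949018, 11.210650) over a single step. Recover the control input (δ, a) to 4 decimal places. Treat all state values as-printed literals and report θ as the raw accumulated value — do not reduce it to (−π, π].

a = (v'−v)/dt = (0.010650)/0.15 = 0.0710
Δθ = θ'−θ = 0.321882;  (v·dt/L) = 11.2000·0.15/2.7 = 0.622222
tan δ = Δθ·L/(v·dt) = 0.517310  →  δ = 0.4774

δ = 0.4774, a = 0.0710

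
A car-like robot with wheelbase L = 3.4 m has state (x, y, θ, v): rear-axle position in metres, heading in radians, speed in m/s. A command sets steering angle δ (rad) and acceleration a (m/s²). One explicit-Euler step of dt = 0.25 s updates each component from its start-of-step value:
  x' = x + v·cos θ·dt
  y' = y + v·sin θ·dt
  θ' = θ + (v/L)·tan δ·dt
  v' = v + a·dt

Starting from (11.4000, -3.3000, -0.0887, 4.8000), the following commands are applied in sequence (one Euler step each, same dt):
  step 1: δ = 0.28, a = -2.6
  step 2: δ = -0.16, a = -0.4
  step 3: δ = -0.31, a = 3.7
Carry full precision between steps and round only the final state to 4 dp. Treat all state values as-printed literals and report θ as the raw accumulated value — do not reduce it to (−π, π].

after step 1 (δ=0.28, a=-2.6): (12.595282, -3.406300, 0.012790, 4.150000)
after step 2 (δ=-0.16, a=-0.4): (13.632698, -3.393031, -0.036455, 4.050000)
after step 3 (δ=-0.31, a=3.7): (14.644525, -3.429934, -0.131846, 4.975000)

(14.6445, -3.4299, -0.1318, 4.9750)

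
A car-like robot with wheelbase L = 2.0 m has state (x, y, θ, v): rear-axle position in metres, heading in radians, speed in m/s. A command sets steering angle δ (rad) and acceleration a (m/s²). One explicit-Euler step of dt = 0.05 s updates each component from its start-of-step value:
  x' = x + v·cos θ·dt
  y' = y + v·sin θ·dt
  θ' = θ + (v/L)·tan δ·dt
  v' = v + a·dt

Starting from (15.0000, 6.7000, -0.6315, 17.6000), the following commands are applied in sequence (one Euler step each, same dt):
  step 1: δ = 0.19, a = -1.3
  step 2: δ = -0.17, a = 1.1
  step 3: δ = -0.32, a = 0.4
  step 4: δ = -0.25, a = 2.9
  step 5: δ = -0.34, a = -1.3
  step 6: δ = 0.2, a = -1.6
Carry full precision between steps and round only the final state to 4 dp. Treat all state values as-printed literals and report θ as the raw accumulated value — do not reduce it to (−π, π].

after step 1 (δ=0.19, a=-1.3): (15.710286, 6.180487, -0.546879, 17.535000)
after step 2 (δ=-0.17, a=1.1): (16.459163, 5.724555, -0.622129, 17.590000)
after step 3 (δ=-0.32, a=0.4): (17.173879, 5.212012, -0.767858, 17.610000)
after step 4 (δ=-0.25, a=2.9): (17.807311, 4.600420, -0.880272, 17.755000)
after step 5 (δ=-0.34, a=-1.3): (18.372756, 3.916043, -1.037287, 17.690000)
after step 6 (δ=0.2, a=-1.6): (18.822576, 3.154464, -0.947639, 17.610000)

(18.8226, 3.1545, -0.9476, 17.6100)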